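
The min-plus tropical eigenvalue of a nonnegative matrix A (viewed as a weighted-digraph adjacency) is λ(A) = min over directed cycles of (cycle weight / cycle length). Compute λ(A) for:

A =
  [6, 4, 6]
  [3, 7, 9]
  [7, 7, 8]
λ(A) = 7/2

Enumerate directed cycles and compute their means (weight / length). Sample:
  cycle 0 → 0: weight = 6, length = 1, mean = 6/1 ≈ 6.000
  cycle 1 → 1: weight = 7, length = 1, mean = 7/1 ≈ 7.000
  cycle 2 → 2: weight = 8, length = 1, mean = 8/1 ≈ 8.000
  cycle 0 → 1 → 0: weight = 7, length = 2, mean = 7/2 ≈ 3.500
  cycle 0 → 2 → 0: weight = 13, length = 2, mean = 13/2 ≈ 6.500
  cycle 1 → 0 → 1: weight = 7, length = 2, mean = 7/2 ≈ 3.500
Minimum mean = 3.500, attained e.g. along the cycle 0 → 1 → 0 with weight 7 and length 2. So λ(A) = 7/2 = 7/2.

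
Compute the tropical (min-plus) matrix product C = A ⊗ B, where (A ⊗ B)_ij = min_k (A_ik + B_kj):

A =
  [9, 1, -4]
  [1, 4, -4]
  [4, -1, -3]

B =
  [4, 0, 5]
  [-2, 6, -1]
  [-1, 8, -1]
A ⊗ B =
  [-5, 4, -5]
  [-5, 1, -5]
  [-4, 4, -4]

Apply the min-plus product entry-by-entry:
  C[0][0] = min over k of (A[0][0] + B[0][0] = 9 + 4 = 13, A[0][1] + B[1][0] = 1 + -2 = -1, A[0][2] + B[2][0] = -4 + -1 = -5) = -5 (attained at k = 2)
  C[0][1] = min over k of (A[0][0] + B[0][1] = 9 + 0 = 9, A[0][1] + B[1][1] = 1 + 6 = 7, A[0][2] + B[2][1] = -4 + 8 = 4) = 4 (attained at k = 2)
  C[0][2] = min over k of (A[0][0] + B[0][2] = 9 + 5 = 14, A[0][1] + B[1][2] = 1 + -1 = 0, A[0][2] + B[2][2] = -4 + -1 = -5) = -5 (attained at k = 2)
  C[1][0] = min over k of (A[1][0] + B[0][0] = 1 + 4 = 5, A[1][1] + B[1][0] = 4 + -2 = 2, A[1][2] + B[2][0] = -4 + -1 = -5) = -5 (attained at k = 2)
  C[1][1] = min over k of (A[1][0] + B[0][1] = 1 + 0 = 1, A[1][1] + B[1][1] = 4 + 6 = 10, A[1][2] + B[2][1] = -4 + 8 = 4) = 1 (attained at k = 0)
  C[1][2] = min over k of (A[1][0] + B[0][2] = 1 + 5 = 6, A[1][1] + B[1][2] = 4 + -1 = 3, A[1][2] + B[2][2] = -4 + -1 = -5) = -5 (attained at k = 2)
  C[2][0] = min over k of (A[2][0] + B[0][0] = 4 + 4 = 8, A[2][1] + B[1][0] = -1 + -2 = -3, A[2][2] + B[2][0] = -3 + -1 = -4) = -4 (attained at k = 2)
  C[2][1] = min over k of (A[2][0] + B[0][1] = 4 + 0 = 4, A[2][1] + B[1][1] = -1 + 6 = 5, A[2][2] + B[2][1] = -3 + 8 = 5) = 4 (attained at k = 0)
  C[2][2] = min over k of (A[2][0] + B[0][2] = 4 + 5 = 9, A[2][1] + B[1][2] = -1 + -1 = -2, A[2][2] + B[2][2] = -3 + -1 = -4) = -4 (attained at k = 2)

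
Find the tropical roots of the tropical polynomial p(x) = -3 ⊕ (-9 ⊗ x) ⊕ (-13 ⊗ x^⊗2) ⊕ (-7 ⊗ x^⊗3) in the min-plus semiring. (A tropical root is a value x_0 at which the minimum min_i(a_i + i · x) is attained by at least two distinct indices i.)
Roots: {-6, 4, 6}

Each tropical root is a break point of the lower envelope of the lines y = a_i + i · x (there are 4 lines, with slopes 0, 1, ..., 3). Only the lines that attain the minimum somewhere contribute to roots; other lines are dominated. Here the surviving (envelope) indices are i = 3, i = 2, i = 1, i = 0.
Intersections between consecutive envelope lines give the roots: for adjacent envelope indices i < j the intersection is x = (a_i − a_j) / (j − i). Reading off the sorted break points: {-6, 4, 6}.
Verification: at each break x_0, at least two indices attain the minimum of min_i(a_i + i · x_0).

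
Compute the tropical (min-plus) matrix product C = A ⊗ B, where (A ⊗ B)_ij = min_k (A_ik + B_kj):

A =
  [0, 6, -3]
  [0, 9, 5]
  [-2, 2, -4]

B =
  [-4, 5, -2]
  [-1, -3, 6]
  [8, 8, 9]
A ⊗ B =
  [-4, 3, -2]
  [-4, 5, -2]
  [-6, -1, -4]

Apply the min-plus product entry-by-entry:
  C[0][0] = min over k of (A[0][0] + B[0][0] = 0 + -4 = -4, A[0][1] + B[1][0] = 6 + -1 = 5, A[0][2] + B[2][0] = -3 + 8 = 5) = -4 (attained at k = 0)
  C[0][1] = min over k of (A[0][0] + B[0][1] = 0 + 5 = 5, A[0][1] + B[1][1] = 6 + -3 = 3, A[0][2] + B[2][1] = -3 + 8 = 5) = 3 (attained at k = 1)
  C[0][2] = min over k of (A[0][0] + B[0][2] = 0 + -2 = -2, A[0][1] + B[1][2] = 6 + 6 = 12, A[0][2] + B[2][2] = -3 + 9 = 6) = -2 (attained at k = 0)
  C[1][0] = min over k of (A[1][0] + B[0][0] = 0 + -4 = -4, A[1][1] + B[1][0] = 9 + -1 = 8, A[1][2] + B[2][0] = 5 + 8 = 13) = -4 (attained at k = 0)
  C[1][1] = min over k of (A[1][0] + B[0][1] = 0 + 5 = 5, A[1][1] + B[1][1] = 9 + -3 = 6, A[1][2] + B[2][1] = 5 + 8 = 13) = 5 (attained at k = 0)
  C[1][2] = min over k of (A[1][0] + B[0][2] = 0 + -2 = -2, A[1][1] + B[1][2] = 9 + 6 = 15, A[1][2] + B[2][2] = 5 + 9 = 14) = -2 (attained at k = 0)
  C[2][0] = min over k of (A[2][0] + B[0][0] = -2 + -4 = -6, A[2][1] + B[1][0] = 2 + -1 = 1, A[2][2] + B[2][0] = -4 + 8 = 4) = -6 (attained at k = 0)
  C[2][1] = min over k of (A[2][0] + B[0][1] = -2 + 5 = 3, A[2][1] + B[1][1] = 2 + -3 = -1, A[2][2] + B[2][1] = -4 + 8 = 4) = -1 (attained at k = 1)
  C[2][2] = min over k of (A[2][0] + B[0][2] = -2 + -2 = -4, A[2][1] + B[1][2] = 2 + 6 = 8, A[2][2] + B[2][2] = -4 + 9 = 5) = -4 (attained at k = 0)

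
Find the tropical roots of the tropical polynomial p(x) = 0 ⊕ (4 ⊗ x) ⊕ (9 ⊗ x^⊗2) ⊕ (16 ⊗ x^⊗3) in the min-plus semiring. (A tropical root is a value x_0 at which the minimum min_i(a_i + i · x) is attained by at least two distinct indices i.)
Roots: {-7, -5, -4}

Each tropical root is a break point of the lower envelope of the lines y = a_i + i · x (there are 4 lines, with slopes 0, 1, ..., 3). Only the lines that attain the minimum somewhere contribute to roots; other lines are dominated. Here the surviving (envelope) indices are i = 3, i = 2, i = 1, i = 0.
Intersections between consecutive envelope lines give the roots: for adjacent envelope indices i < j the intersection is x = (a_i − a_j) / (j − i). Reading off the sorted break points: {-7, -5, -4}.
Verification: at each break x_0, at least two indices attain the minimum of min_i(a_i + i · x_0).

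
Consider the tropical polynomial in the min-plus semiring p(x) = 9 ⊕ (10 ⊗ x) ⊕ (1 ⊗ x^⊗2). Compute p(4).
p(4) = 9

A tropical monomial a ⊗ x^⊗i evaluates to a + i · x. Evaluating each term at x = 4:
  Term 0 contributes 9 + 0 · 4 = 9
  Term 1 contributes 10 + 1 · 4 = 14
  Term 2 contributes 1 + 2 · 4 = 9
p(4) = ⊕ of these = min[9, 14, 9] = 9.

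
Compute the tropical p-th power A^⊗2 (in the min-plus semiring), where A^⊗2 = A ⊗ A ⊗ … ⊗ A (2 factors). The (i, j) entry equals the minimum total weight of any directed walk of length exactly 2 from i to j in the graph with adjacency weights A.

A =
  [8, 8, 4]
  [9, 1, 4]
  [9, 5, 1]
A^⊗2 =
  [13, 9, 5]
  [10, 2, 5]
  [10, 6, 2]

Each entry (A^⊗2)_ij equals the minimum over all length-2 walks i = v_0 → v_1 → … → v_2 = j of Σ_t A[v_t][v_{t+1}]. For example, for (i, j) = (0, 2) we minimise over 3 possible intermediate vertex sequences; the minimum is 5, attained along the walk 0 → 2 → 2.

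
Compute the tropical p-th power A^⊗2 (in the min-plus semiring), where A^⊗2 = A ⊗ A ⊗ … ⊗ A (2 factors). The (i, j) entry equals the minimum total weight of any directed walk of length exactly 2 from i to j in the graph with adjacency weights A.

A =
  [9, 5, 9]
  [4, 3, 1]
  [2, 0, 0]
A^⊗2 =
  [9, 8, 6]
  [3, 1, 1]
  [2, 0, 0]

Each entry (A^⊗2)_ij equals the minimum over all length-2 walks i = v_0 → v_1 → … → v_2 = j of Σ_t A[v_t][v_{t+1}]. For example, for (i, j) = (0, 2) we minimise over 3 possible intermediate vertex sequences; the minimum is 6, attained along the walk 0 → 1 → 2.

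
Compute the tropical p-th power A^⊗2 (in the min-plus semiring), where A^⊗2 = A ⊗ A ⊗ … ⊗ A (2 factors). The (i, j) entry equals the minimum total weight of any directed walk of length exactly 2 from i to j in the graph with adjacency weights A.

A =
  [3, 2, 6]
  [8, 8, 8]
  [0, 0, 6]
A^⊗2 =
  [6, 5, 9]
  [8, 8, 14]
  [3, 2, 6]

Each entry (A^⊗2)_ij equals the minimum over all length-2 walks i = v_0 → v_1 → … → v_2 = j of Σ_t A[v_t][v_{t+1}]. For example, for (i, j) = (0, 2) we minimise over 3 possible intermediate vertex sequences; the minimum is 9, attained along the walk 0 → 0 → 2.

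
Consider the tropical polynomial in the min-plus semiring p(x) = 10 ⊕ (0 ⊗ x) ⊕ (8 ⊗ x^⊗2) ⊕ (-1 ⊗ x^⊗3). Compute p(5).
p(5) = 5

A tropical monomial a ⊗ x^⊗i evaluates to a + i · x. Evaluating each term at x = 5:
  Term 0 contributes 10 + 0 · 5 = 10
  Term 1 contributes 0 + 1 · 5 = 5
  Term 2 contributes 8 + 2 · 5 = 18
  Term 3 contributes -1 + 3 · 5 = 14
p(5) = ⊕ of these = min[10, 5, 18, 14] = 5.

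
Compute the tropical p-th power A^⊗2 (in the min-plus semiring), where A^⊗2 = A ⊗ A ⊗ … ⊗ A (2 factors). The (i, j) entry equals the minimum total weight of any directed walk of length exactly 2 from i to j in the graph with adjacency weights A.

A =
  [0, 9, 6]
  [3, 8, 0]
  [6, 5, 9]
A^⊗2 =
  [0, 9, 6]
  [3, 5, 8]
  [6, 13, 5]

Each entry (A^⊗2)_ij equals the minimum over all length-2 walks i = v_0 → v_1 → … → v_2 = j of Σ_t A[v_t][v_{t+1}]. For example, for (i, j) = (0, 2) we minimise over 3 possible intermediate vertex sequences; the minimum is 6, attained along the walk 0 → 0 → 2.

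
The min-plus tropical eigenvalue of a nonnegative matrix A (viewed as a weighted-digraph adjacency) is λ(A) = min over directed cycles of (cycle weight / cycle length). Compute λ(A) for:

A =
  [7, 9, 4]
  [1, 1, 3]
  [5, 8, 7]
λ(A) = 1

Enumerate directed cycles and compute their means (weight / length). Sample:
  cycle 0 → 0: weight = 7, length = 1, mean = 7/1 ≈ 7.000
  cycle 1 → 1: weight = 1, length = 1, mean = 1/1 ≈ 1.000
  cycle 2 → 2: weight = 7, length = 1, mean = 7/1 ≈ 7.000
  cycle 0 → 1 → 0: weight = 10, length = 2, mean = 10/2 ≈ 5.000
  cycle 0 → 2 → 0: weight = 9, length = 2, mean = 9/2 ≈ 4.500
  cycle 1 → 0 → 1: weight = 10, length = 2, mean = 10/2 ≈ 5.000
Minimum mean = 1.000, attained e.g. along the cycle 1 → 1 with weight 1 and length 1. So λ(A) = 1/1 = 1.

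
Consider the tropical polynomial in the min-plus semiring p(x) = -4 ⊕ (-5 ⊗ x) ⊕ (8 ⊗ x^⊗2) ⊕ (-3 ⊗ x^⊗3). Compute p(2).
p(2) = -4

A tropical monomial a ⊗ x^⊗i evaluates to a + i · x. Evaluating each term at x = 2:
  Term 0 contributes -4 + 0 · 2 = -4
  Term 1 contributes -5 + 1 · 2 = -3
  Term 2 contributes 8 + 2 · 2 = 12
  Term 3 contributes -3 + 3 · 2 = 3
p(2) = ⊕ of these = min[-4, -3, 12, 3] = -4.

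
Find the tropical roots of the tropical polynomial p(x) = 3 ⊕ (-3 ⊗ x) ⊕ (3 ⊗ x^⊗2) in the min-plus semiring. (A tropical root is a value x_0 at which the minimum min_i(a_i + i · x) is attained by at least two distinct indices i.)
Roots: {-6, 6}

Each tropical root is a break point of the lower envelope of the lines y = a_i + i · x (there are 3 lines, with slopes 0, 1, ..., 2). Only the lines that attain the minimum somewhere contribute to roots; other lines are dominated. Here the surviving (envelope) indices are i = 2, i = 1, i = 0.
Intersections between consecutive envelope lines give the roots: for adjacent envelope indices i < j the intersection is x = (a_i − a_j) / (j − i). Reading off the sorted break points: {-6, 6}.
Verification: at each break x_0, at least two indices attain the minimum of min_i(a_i + i · x_0).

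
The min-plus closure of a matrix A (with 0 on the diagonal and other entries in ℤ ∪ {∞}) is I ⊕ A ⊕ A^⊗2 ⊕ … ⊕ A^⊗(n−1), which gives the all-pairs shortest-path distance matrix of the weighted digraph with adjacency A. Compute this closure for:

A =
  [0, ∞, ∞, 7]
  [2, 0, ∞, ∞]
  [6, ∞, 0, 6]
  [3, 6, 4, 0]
Closure =
  [0, 13, 11, 7]
  [2, 0, 13, 9]
  [6, 12, 0, 6]
  [3, 6, 4, 0]

This is the Floyd-Warshall all-pairs shortest-path computation. For each intermediate vertex k = 0, 1, …, 3, update dist[i][j] ← min(dist[i][j], dist[i][k] + dist[k][j]). The final matrix gives, for each (i, j), the minimum total weight of any directed path from i to j (possibly empty when i = j).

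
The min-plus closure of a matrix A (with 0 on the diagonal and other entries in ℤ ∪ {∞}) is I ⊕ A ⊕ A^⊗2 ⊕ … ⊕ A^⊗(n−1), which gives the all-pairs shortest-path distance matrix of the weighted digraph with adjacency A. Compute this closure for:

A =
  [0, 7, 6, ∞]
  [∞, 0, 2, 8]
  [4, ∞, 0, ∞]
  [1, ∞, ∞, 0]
Closure =
  [0, 7, 6, 15]
  [6, 0, 2, 8]
  [4, 11, 0, 19]
  [1, 8, 7, 0]

This is the Floyd-Warshall all-pairs shortest-path computation. For each intermediate vertex k = 0, 1, …, 3, update dist[i][j] ← min(dist[i][j], dist[i][k] + dist[k][j]). The final matrix gives, for each (i, j), the minimum total weight of any directed path from i to j (possibly empty when i = j).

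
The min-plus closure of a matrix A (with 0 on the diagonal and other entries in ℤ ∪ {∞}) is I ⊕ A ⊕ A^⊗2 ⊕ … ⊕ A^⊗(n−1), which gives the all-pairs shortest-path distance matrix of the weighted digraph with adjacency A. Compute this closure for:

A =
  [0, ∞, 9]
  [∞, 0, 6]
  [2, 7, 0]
Closure =
  [0, 16, 9]
  [8, 0, 6]
  [2, 7, 0]

This is the Floyd-Warshall all-pairs shortest-path computation. For each intermediate vertex k = 0, 1, …, 2, update dist[i][j] ← min(dist[i][j], dist[i][k] + dist[k][j]). The final matrix gives, for each (i, j), the minimum total weight of any directed path from i to j (possibly empty when i = j).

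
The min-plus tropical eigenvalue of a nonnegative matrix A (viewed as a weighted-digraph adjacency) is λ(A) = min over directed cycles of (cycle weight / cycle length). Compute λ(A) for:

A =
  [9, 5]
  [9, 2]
λ(A) = 2

Enumerate directed cycles and compute their means (weight / length). Sample:
  cycle 0 → 0: weight = 9, length = 1, mean = 9/1 ≈ 9.000
  cycle 1 → 1: weight = 2, length = 1, mean = 2/1 ≈ 2.000
  cycle 0 → 1 → 0: weight = 14, length = 2, mean = 14/2 ≈ 7.000
  cycle 1 → 0 → 1: weight = 14, length = 2, mean = 14/2 ≈ 7.000
Minimum mean = 2.000, attained e.g. along the cycle 1 → 1 with weight 2 and length 1. So λ(A) = 2/1 = 2.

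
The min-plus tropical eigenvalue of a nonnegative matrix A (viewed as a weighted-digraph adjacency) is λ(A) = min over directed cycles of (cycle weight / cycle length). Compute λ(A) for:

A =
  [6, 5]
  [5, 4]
λ(A) = 4

Enumerate directed cycles and compute their means (weight / length). Sample:
  cycle 0 → 0: weight = 6, length = 1, mean = 6/1 ≈ 6.000
  cycle 1 → 1: weight = 4, length = 1, mean = 4/1 ≈ 4.000
  cycle 0 → 1 → 0: weight = 10, length = 2, mean = 10/2 ≈ 5.000
  cycle 1 → 0 → 1: weight = 10, length = 2, mean = 10/2 ≈ 5.000
Minimum mean = 4.000, attained e.g. along the cycle 1 → 1 with weight 4 and length 1. So λ(A) = 4/1 = 4.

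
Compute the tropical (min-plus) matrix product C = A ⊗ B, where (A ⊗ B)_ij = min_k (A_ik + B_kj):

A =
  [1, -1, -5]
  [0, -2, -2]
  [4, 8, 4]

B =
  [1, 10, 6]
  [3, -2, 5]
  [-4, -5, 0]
A ⊗ B =
  [-9, -10, -5]
  [-6, -7, -2]
  [0, -1, 4]

Apply the min-plus product entry-by-entry:
  C[0][0] = min over k of (A[0][0] + B[0][0] = 1 + 1 = 2, A[0][1] + B[1][0] = -1 + 3 = 2, A[0][2] + B[2][0] = -5 + -4 = -9) = -9 (attained at k = 2)
  C[0][1] = min over k of (A[0][0] + B[0][1] = 1 + 10 = 11, A[0][1] + B[1][1] = -1 + -2 = -3, A[0][2] + B[2][1] = -5 + -5 = -10) = -10 (attained at k = 2)
  C[0][2] = min over k of (A[0][0] + B[0][2] = 1 + 6 = 7, A[0][1] + B[1][2] = -1 + 5 = 4, A[0][2] + B[2][2] = -5 + 0 = -5) = -5 (attained at k = 2)
  C[1][0] = min over k of (A[1][0] + B[0][0] = 0 + 1 = 1, A[1][1] + B[1][0] = -2 + 3 = 1, A[1][2] + B[2][0] = -2 + -4 = -6) = -6 (attained at k = 2)
  C[1][1] = min over k of (A[1][0] + B[0][1] = 0 + 10 = 10, A[1][1] + B[1][1] = -2 + -2 = -4, A[1][2] + B[2][1] = -2 + -5 = -7) = -7 (attained at k = 2)
  C[1][2] = min over k of (A[1][0] + B[0][2] = 0 + 6 = 6, A[1][1] + B[1][2] = -2 + 5 = 3, A[1][2] + B[2][2] = -2 + 0 = -2) = -2 (attained at k = 2)
  C[2][0] = min over k of (A[2][0] + B[0][0] = 4 + 1 = 5, A[2][1] + B[1][0] = 8 + 3 = 11, A[2][2] + B[2][0] = 4 + -4 = 0) = 0 (attained at k = 2)
  C[2][1] = min over k of (A[2][0] + B[0][1] = 4 + 10 = 14, A[2][1] + B[1][1] = 8 + -2 = 6, A[2][2] + B[2][1] = 4 + -5 = -1) = -1 (attained at k = 2)
  C[2][2] = min over k of (A[2][0] + B[0][2] = 4 + 6 = 10, A[2][1] + B[1][2] = 8 + 5 = 13, A[2][2] + B[2][2] = 4 + 0 = 4) = 4 (attained at k = 2)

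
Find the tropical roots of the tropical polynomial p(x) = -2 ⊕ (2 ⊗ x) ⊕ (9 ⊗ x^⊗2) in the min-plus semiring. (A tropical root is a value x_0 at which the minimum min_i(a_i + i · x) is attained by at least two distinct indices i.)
Roots: {-7, -4}

Each tropical root is a break point of the lower envelope of the lines y = a_i + i · x (there are 3 lines, with slopes 0, 1, ..., 2). Only the lines that attain the minimum somewhere contribute to roots; other lines are dominated. Here the surviving (envelope) indices are i = 2, i = 1, i = 0.
Intersections between consecutive envelope lines give the roots: for adjacent envelope indices i < j the intersection is x = (a_i − a_j) / (j − i). Reading off the sorted break points: {-7, -4}.
Verification: at each break x_0, at least two indices attain the minimum of min_i(a_i + i · x_0).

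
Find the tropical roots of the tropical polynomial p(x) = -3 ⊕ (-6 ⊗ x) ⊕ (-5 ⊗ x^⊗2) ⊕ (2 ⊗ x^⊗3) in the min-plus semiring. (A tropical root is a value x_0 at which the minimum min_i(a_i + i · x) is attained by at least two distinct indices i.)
Roots: {-7, -1, 3}

Each tropical root is a break point of the lower envelope of the lines y = a_i + i · x (there are 4 lines, with slopes 0, 1, ..., 3). Only the lines that attain the minimum somewhere contribute to roots; other lines are dominated. Here the surviving (envelope) indices are i = 3, i = 2, i = 1, i = 0.
Intersections between consecutive envelope lines give the roots: for adjacent envelope indices i < j the intersection is x = (a_i − a_j) / (j − i). Reading off the sorted break points: {-7, -1, 3}.
Verification: at each break x_0, at least two indices attain the minimum of min_i(a_i + i · x_0).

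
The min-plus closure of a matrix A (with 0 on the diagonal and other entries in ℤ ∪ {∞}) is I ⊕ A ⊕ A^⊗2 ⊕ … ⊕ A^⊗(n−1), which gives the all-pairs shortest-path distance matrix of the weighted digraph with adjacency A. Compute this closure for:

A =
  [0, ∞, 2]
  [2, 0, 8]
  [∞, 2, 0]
Closure =
  [0, 4, 2]
  [2, 0, 4]
  [4, 2, 0]

This is the Floyd-Warshall all-pairs shortest-path computation. For each intermediate vertex k = 0, 1, …, 2, update dist[i][j] ← min(dist[i][j], dist[i][k] + dist[k][j]). The final matrix gives, for each (i, j), the minimum total weight of any directed path from i to j (possibly empty when i = j).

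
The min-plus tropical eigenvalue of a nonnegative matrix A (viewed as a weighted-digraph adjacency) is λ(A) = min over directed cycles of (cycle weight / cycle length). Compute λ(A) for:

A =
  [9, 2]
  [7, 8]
λ(A) = 9/2

Enumerate directed cycles and compute their means (weight / length). Sample:
  cycle 0 → 0: weight = 9, length = 1, mean = 9/1 ≈ 9.000
  cycle 1 → 1: weight = 8, length = 1, mean = 8/1 ≈ 8.000
  cycle 0 → 1 → 0: weight = 9, length = 2, mean = 9/2 ≈ 4.500
  cycle 1 → 0 → 1: weight = 9, length = 2, mean = 9/2 ≈ 4.500
Minimum mean = 4.500, attained e.g. along the cycle 0 → 1 → 0 with weight 9 and length 2. So λ(A) = 9/2 = 9/2.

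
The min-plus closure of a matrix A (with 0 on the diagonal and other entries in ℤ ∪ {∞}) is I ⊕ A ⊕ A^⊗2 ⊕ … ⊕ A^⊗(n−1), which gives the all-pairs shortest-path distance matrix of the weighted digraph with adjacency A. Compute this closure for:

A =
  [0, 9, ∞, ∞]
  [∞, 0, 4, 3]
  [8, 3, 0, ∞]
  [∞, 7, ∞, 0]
Closure =
  [0, 9, 13, 12]
  [12, 0, 4, 3]
  [8, 3, 0, 6]
  [19, 7, 11, 0]

This is the Floyd-Warshall all-pairs shortest-path computation. For each intermediate vertex k = 0, 1, …, 3, update dist[i][j] ← min(dist[i][j], dist[i][k] + dist[k][j]). The final matrix gives, for each (i, j), the minimum total weight of any directed path from i to j (possibly empty when i = j).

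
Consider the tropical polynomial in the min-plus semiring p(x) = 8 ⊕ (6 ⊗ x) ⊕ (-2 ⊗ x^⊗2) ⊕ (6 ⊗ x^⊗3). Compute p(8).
p(8) = 8

A tropical monomial a ⊗ x^⊗i evaluates to a + i · x. Evaluating each term at x = 8:
  Term 0 contributes 8 + 0 · 8 = 8
  Term 1 contributes 6 + 1 · 8 = 14
  Term 2 contributes -2 + 2 · 8 = 14
  Term 3 contributes 6 + 3 · 8 = 30
p(8) = ⊕ of these = min[8, 14, 14, 30] = 8.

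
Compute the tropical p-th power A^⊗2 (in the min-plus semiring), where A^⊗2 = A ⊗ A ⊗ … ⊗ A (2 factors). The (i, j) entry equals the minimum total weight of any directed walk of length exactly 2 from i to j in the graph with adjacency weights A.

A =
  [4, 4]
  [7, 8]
A^⊗2 =
  [8, 8]
  [11, 11]

Each entry (A^⊗2)_ij equals the minimum over all length-2 walks i = v_0 → v_1 → … → v_2 = j of Σ_t A[v_t][v_{t+1}]. For example, for (i, j) = (0, 1) we minimise over 2 possible intermediate vertex sequences; the minimum is 8, attained along the walk 0 → 0 → 1.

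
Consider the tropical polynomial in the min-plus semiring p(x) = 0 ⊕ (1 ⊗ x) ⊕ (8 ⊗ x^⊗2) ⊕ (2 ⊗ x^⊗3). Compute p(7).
p(7) = 0

A tropical monomial a ⊗ x^⊗i evaluates to a + i · x. Evaluating each term at x = 7:
  Term 0 contributes 0 + 0 · 7 = 0
  Term 1 contributes 1 + 1 · 7 = 8
  Term 2 contributes 8 + 2 · 7 = 22
  Term 3 contributes 2 + 3 · 7 = 23
p(7) = ⊕ of these = min[0, 8, 22, 23] = 0.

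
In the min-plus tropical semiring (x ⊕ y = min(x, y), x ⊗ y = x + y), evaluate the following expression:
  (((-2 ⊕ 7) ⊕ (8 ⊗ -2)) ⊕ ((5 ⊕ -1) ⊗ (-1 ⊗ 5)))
(((-2 ⊕ 7) ⊕ (8 ⊗ -2)) ⊕ ((5 ⊕ -1) ⊗ (-1 ⊗ 5))) = -2

Expand innermost to outermost. Recall ⊕ takes the minimum of its arguments and ⊗ takes their sum. Working out the expression (((-2 ⊕ 7) ⊕ (8 ⊗ -2)) ⊕ ((5 ⊕ -1) ⊗ (-1 ⊗ 5))) gives -2.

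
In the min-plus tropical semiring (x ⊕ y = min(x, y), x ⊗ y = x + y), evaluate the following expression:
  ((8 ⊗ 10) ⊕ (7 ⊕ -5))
((8 ⊗ 10) ⊕ (7 ⊕ -5)) = -5

Expand innermost to outermost. Recall ⊕ takes the minimum of its arguments and ⊗ takes their sum. Working out the expression ((8 ⊗ 10) ⊕ (7 ⊕ -5)) gives -5.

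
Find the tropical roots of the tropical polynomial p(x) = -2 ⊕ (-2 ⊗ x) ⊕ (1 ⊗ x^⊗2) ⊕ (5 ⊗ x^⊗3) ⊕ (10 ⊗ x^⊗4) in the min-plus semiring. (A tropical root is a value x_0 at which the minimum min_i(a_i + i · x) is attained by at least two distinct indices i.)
Roots: {-5, -4, -3, 0}

Each tropical root is a break point of the lower envelope of the lines y = a_i + i · x (there are 5 lines, with slopes 0, 1, ..., 4). Only the lines that attain the minimum somewhere contribute to roots; other lines are dominated. Here the surviving (envelope) indices are i = 4, i = 3, i = 2, i = 1, i = 0.
Intersections between consecutive envelope lines give the roots: for adjacent envelope indices i < j the intersection is x = (a_i − a_j) / (j − i). Reading off the sorted break points: {-5, -4, -3, 0}.
Verification: at each break x_0, at least two indices attain the minimum of min_i(a_i + i · x_0).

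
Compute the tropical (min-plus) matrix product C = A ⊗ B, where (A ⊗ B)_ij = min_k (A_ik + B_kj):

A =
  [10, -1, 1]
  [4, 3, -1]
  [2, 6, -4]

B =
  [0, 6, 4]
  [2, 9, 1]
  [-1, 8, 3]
A ⊗ B =
  [0, 8, 0]
  [-2, 7, 2]
  [-5, 4, -1]

Apply the min-plus product entry-by-entry:
  C[0][0] = min over k of (A[0][0] + B[0][0] = 10 + 0 = 10, A[0][1] + B[1][0] = -1 + 2 = 1, A[0][2] + B[2][0] = 1 + -1 = 0) = 0 (attained at k = 2)
  C[0][1] = min over k of (A[0][0] + B[0][1] = 10 + 6 = 16, A[0][1] + B[1][1] = -1 + 9 = 8, A[0][2] + B[2][1] = 1 + 8 = 9) = 8 (attained at k = 1)
  C[0][2] = min over k of (A[0][0] + B[0][2] = 10 + 4 = 14, A[0][1] + B[1][2] = -1 + 1 = 0, A[0][2] + B[2][2] = 1 + 3 = 4) = 0 (attained at k = 1)
  C[1][0] = min over k of (A[1][0] + B[0][0] = 4 + 0 = 4, A[1][1] + B[1][0] = 3 + 2 = 5, A[1][2] + B[2][0] = -1 + -1 = -2) = -2 (attained at k = 2)
  C[1][1] = min over k of (A[1][0] + B[0][1] = 4 + 6 = 10, A[1][1] + B[1][1] = 3 + 9 = 12, A[1][2] + B[2][1] = -1 + 8 = 7) = 7 (attained at k = 2)
  C[1][2] = min over k of (A[1][0] + B[0][2] = 4 + 4 = 8, A[1][1] + B[1][2] = 3 + 1 = 4, A[1][2] + B[2][2] = -1 + 3 = 2) = 2 (attained at k = 2)
  C[2][0] = min over k of (A[2][0] + B[0][0] = 2 + 0 = 2, A[2][1] + B[1][0] = 6 + 2 = 8, A[2][2] + B[2][0] = -4 + -1 = -5) = -5 (attained at k = 2)
  C[2][1] = min over k of (A[2][0] + B[0][1] = 2 + 6 = 8, A[2][1] + B[1][1] = 6 + 9 = 15, A[2][2] + B[2][1] = -4 + 8 = 4) = 4 (attained at k = 2)
  C[2][2] = min over k of (A[2][0] + B[0][2] = 2 + 4 = 6, A[2][1] + B[1][2] = 6 + 1 = 7, A[2][2] + B[2][2] = -4 + 3 = -1) = -1 (attained at k = 2)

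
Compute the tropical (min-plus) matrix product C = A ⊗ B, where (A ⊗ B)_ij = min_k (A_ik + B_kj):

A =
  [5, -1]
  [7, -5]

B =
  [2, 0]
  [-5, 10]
A ⊗ B =
  [-6, 5]
  [-10, 5]

Apply the min-plus product entry-by-entry:
  C[0][0] = min over k of (A[0][0] + B[0][0] = 5 + 2 = 7, A[0][1] + B[1][0] = -1 + -5 = -6) = -6 (attained at k = 1)
  C[0][1] = min over k of (A[0][0] + B[0][1] = 5 + 0 = 5, A[0][1] + B[1][1] = -1 + 10 = 9) = 5 (attained at k = 0)
  C[1][0] = min over k of (A[1][0] + B[0][0] = 7 + 2 = 9, A[1][1] + B[1][0] = -5 + -5 = -10) = -10 (attained at k = 1)
  C[1][1] = min over k of (A[1][0] + B[0][1] = 7 + 0 = 7, A[1][1] + B[1][1] = -5 + 10 = 5) = 5 (attained at k = 1)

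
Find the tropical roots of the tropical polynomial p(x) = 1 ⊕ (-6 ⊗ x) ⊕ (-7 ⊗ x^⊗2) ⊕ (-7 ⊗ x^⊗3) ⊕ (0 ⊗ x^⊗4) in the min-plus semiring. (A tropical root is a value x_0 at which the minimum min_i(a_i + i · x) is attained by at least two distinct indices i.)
Roots: {-7, 0, 1, 7}

Each tropical root is a break point of the lower envelope of the lines y = a_i + i · x (there are 5 lines, with slopes 0, 1, ..., 4). Only the lines that attain the minimum somewhere contribute to roots; other lines are dominated. Here the surviving (envelope) indices are i = 4, i = 3, i = 2, i = 1, i = 0.
Intersections between consecutive envelope lines give the roots: for adjacent envelope indices i < j the intersection is x = (a_i − a_j) / (j − i). Reading off the sorted break points: {-7, 0, 1, 7}.
Verification: at each break x_0, at least two indices attain the minimum of min_i(a_i + i · x_0).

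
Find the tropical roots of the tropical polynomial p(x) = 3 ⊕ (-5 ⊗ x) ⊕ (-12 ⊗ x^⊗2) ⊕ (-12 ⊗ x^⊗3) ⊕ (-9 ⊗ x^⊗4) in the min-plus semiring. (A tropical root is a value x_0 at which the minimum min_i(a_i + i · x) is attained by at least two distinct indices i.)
Roots: {-3, 0, 7, 8}

Each tropical root is a break point of the lower envelope of the lines y = a_i + i · x (there are 5 lines, with slopes 0, 1, ..., 4). Only the lines that attain the minimum somewhere contribute to roots; other lines are dominated. Here the surviving (envelope) indices are i = 4, i = 3, i = 2, i = 1, i = 0.
Intersections between consecutive envelope lines give the roots: for adjacent envelope indices i < j the intersection is x = (a_i − a_j) / (j − i). Reading off the sorted break points: {-3, 0, 7, 8}.
Verification: at each break x_0, at least two indices attain the minimum of min_i(a_i + i · x_0).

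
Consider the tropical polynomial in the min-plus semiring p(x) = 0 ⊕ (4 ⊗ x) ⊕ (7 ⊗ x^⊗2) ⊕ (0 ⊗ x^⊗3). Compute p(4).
p(4) = 0

A tropical monomial a ⊗ x^⊗i evaluates to a + i · x. Evaluating each term at x = 4:
  Term 0 contributes 0 + 0 · 4 = 0
  Term 1 contributes 4 + 1 · 4 = 8
  Term 2 contributes 7 + 2 · 4 = 15
  Term 3 contributes 0 + 3 · 4 = 12
p(4) = ⊕ of these = min[0, 8, 15, 12] = 0.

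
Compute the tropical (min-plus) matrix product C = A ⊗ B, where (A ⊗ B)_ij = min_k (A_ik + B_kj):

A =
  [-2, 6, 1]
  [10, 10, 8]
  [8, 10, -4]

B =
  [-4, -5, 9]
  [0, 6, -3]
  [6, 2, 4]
A ⊗ B =
  [-6, -7, 3]
  [6, 5, 7]
  [2, -2, 0]

Apply the min-plus product entry-by-entry:
  C[0][0] = min over k of (A[0][0] + B[0][0] = -2 + -4 = -6, A[0][1] + B[1][0] = 6 + 0 = 6, A[0][2] + B[2][0] = 1 + 6 = 7) = -6 (attained at k = 0)
  C[0][1] = min over k of (A[0][0] + B[0][1] = -2 + -5 = -7, A[0][1] + B[1][1] = 6 + 6 = 12, A[0][2] + B[2][1] = 1 + 2 = 3) = -7 (attained at k = 0)
  C[0][2] = min over k of (A[0][0] + B[0][2] = -2 + 9 = 7, A[0][1] + B[1][2] = 6 + -3 = 3, A[0][2] + B[2][2] = 1 + 4 = 5) = 3 (attained at k = 1)
  C[1][0] = min over k of (A[1][0] + B[0][0] = 10 + -4 = 6, A[1][1] + B[1][0] = 10 + 0 = 10, A[1][2] + B[2][0] = 8 + 6 = 14) = 6 (attained at k = 0)
  C[1][1] = min over k of (A[1][0] + B[0][1] = 10 + -5 = 5, A[1][1] + B[1][1] = 10 + 6 = 16, A[1][2] + B[2][1] = 8 + 2 = 10) = 5 (attained at k = 0)
  C[1][2] = min over k of (A[1][0] + B[0][2] = 10 + 9 = 19, A[1][1] + B[1][2] = 10 + -3 = 7, A[1][2] + B[2][2] = 8 + 4 = 12) = 7 (attained at k = 1)
  C[2][0] = min over k of (A[2][0] + B[0][0] = 8 + -4 = 4, A[2][1] + B[1][0] = 10 + 0 = 10, A[2][2] + B[2][0] = -4 + 6 = 2) = 2 (attained at k = 2)
  C[2][1] = min over k of (A[2][0] + B[0][1] = 8 + -5 = 3, A[2][1] + B[1][1] = 10 + 6 = 16, A[2][2] + B[2][1] = -4 + 2 = -2) = -2 (attained at k = 2)
  C[2][2] = min over k of (A[2][0] + B[0][2] = 8 + 9 = 17, A[2][1] + B[1][2] = 10 + -3 = 7, A[2][2] + B[2][2] = -4 + 4 = 0) = 0 (attained at k = 2)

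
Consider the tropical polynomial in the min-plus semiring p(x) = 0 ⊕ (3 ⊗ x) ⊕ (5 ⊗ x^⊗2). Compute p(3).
p(3) = 0

A tropical monomial a ⊗ x^⊗i evaluates to a + i · x. Evaluating each term at x = 3:
  Term 0 contributes 0 + 0 · 3 = 0
  Term 1 contributes 3 + 1 · 3 = 6
  Term 2 contributes 5 + 2 · 3 = 11
p(3) = ⊕ of these = min[0, 6, 11] = 0.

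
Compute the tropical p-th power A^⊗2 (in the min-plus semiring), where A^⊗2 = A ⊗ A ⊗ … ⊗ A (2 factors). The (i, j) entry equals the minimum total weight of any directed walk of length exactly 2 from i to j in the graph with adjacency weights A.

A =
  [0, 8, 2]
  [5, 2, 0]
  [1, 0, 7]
A^⊗2 =
  [0, 2, 2]
  [1, 0, 2]
  [1, 2, 0]

Each entry (A^⊗2)_ij equals the minimum over all length-2 walks i = v_0 → v_1 → … → v_2 = j of Σ_t A[v_t][v_{t+1}]. For example, for (i, j) = (0, 2) we minimise over 3 possible intermediate vertex sequences; the minimum is 2, attained along the walk 0 → 0 → 2.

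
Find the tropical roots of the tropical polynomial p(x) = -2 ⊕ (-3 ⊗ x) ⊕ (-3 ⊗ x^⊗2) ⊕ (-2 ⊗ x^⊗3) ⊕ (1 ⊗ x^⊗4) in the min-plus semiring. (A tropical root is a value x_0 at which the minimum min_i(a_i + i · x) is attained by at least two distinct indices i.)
Roots: {-3, -1, 0, 1}

Each tropical root is a break point of the lower envelope of the lines y = a_i + i · x (there are 5 lines, with slopes 0, 1, ..., 4). Only the lines that attain the minimum somewhere contribute to roots; other lines are dominated. Here the surviving (envelope) indices are i = 4, i = 3, i = 2, i = 1, i = 0.
Intersections between consecutive envelope lines give the roots: for adjacent envelope indices i < j the intersection is x = (a_i − a_j) / (j − i). Reading off the sorted break points: {-3, -1, 0, 1}.
Verification: at each break x_0, at least two indices attain the minimum of min_i(a_i + i · x_0).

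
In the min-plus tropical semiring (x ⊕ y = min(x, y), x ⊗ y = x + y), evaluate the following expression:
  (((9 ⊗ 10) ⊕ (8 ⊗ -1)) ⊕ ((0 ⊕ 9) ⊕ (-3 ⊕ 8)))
(((9 ⊗ 10) ⊕ (8 ⊗ -1)) ⊕ ((0 ⊕ 9) ⊕ (-3 ⊕ 8))) = -3

Expand innermost to outermost. Recall ⊕ takes the minimum of its arguments and ⊗ takes their sum. Working out the expression (((9 ⊗ 10) ⊕ (8 ⊗ -1)) ⊕ ((0 ⊕ 9) ⊕ (-3 ⊕ 8))) gives -3.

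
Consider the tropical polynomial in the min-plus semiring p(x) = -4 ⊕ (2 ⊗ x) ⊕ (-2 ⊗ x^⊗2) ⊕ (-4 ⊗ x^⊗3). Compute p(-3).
p(-3) = -13

A tropical monomial a ⊗ x^⊗i evaluates to a + i · x. Evaluating each term at x = -3:
  Term 0 contributes -4 + 0 · -3 = -4
  Term 1 contributes 2 + 1 · -3 = -1
  Term 2 contributes -2 + 2 · -3 = -8
  Term 3 contributes -4 + 3 · -3 = -13
p(-3) = ⊕ of these = min[-4, -1, -8, -13] = -13.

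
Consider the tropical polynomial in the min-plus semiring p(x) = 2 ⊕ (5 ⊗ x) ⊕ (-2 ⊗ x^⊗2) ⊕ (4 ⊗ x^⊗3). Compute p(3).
p(3) = 2

A tropical monomial a ⊗ x^⊗i evaluates to a + i · x. Evaluating each term at x = 3:
  Term 0 contributes 2 + 0 · 3 = 2
  Term 1 contributes 5 + 1 · 3 = 8
  Term 2 contributes -2 + 2 · 3 = 4
  Term 3 contributes 4 + 3 · 3 = 13
p(3) = ⊕ of these = min[2, 8, 4, 13] = 2.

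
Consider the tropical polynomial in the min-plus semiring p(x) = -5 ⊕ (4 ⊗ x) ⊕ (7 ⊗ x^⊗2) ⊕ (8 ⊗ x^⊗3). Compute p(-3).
p(-3) = -5

A tropical monomial a ⊗ x^⊗i evaluates to a + i · x. Evaluating each term at x = -3:
  Term 0 contributes -5 + 0 · -3 = -5
  Term 1 contributes 4 + 1 · -3 = 1
  Term 2 contributes 7 + 2 · -3 = 1
  Term 3 contributes 8 + 3 · -3 = -1
p(-3) = ⊕ of these = min[-5, 1, 1, -1] = -5.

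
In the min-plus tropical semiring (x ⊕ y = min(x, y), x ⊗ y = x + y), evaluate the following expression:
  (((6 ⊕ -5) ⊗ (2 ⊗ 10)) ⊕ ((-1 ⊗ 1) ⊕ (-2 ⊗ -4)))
(((6 ⊕ -5) ⊗ (2 ⊗ 10)) ⊕ ((-1 ⊗ 1) ⊕ (-2 ⊗ -4))) = -6

Expand innermost to outermost. Recall ⊕ takes the minimum of its arguments and ⊗ takes their sum. Working out the expression (((6 ⊕ -5) ⊗ (2 ⊗ 10)) ⊕ ((-1 ⊗ 1) ⊕ (-2 ⊗ -4))) gives -6.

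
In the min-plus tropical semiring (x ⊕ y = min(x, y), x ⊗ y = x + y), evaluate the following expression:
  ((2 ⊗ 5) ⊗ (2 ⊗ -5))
((2 ⊗ 5) ⊗ (2 ⊗ -5)) = 4

Expand innermost to outermost. Recall ⊕ takes the minimum of its arguments and ⊗ takes their sum. Working out the expression ((2 ⊗ 5) ⊗ (2 ⊗ -5)) gives 4.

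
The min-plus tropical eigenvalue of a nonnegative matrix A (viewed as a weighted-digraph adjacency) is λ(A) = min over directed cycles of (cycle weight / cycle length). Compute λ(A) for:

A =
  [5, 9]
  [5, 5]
λ(A) = 5

Enumerate directed cycles and compute their means (weight / length). Sample:
  cycle 0 → 0: weight = 5, length = 1, mean = 5/1 ≈ 5.000
  cycle 1 → 1: weight = 5, length = 1, mean = 5/1 ≈ 5.000
  cycle 0 → 1 → 0: weight = 14, length = 2, mean = 14/2 ≈ 7.000
  cycle 1 → 0 → 1: weight = 14, length = 2, mean = 14/2 ≈ 7.000
Minimum mean = 5.000, attained e.g. along the cycle 0 → 0 with weight 5 and length 1. So λ(A) = 5/1 = 5.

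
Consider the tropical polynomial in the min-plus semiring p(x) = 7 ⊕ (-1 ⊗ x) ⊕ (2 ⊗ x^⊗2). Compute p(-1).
p(-1) = -2

A tropical monomial a ⊗ x^⊗i evaluates to a + i · x. Evaluating each term at x = -1:
  Term 0 contributes 7 + 0 · -1 = 7
  Term 1 contributes -1 + 1 · -1 = -2
  Term 2 contributes 2 + 2 · -1 = 0
p(-1) = ⊕ of these = min[7, -2, 0] = -2.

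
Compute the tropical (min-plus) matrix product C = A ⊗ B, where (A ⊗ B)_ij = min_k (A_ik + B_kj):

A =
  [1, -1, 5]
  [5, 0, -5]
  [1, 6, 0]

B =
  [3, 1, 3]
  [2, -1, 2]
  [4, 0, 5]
A ⊗ B =
  [1, -2, 1]
  [-1, -5, 0]
  [4, 0, 4]

Apply the min-plus product entry-by-entry:
  C[0][0] = min over k of (A[0][0] + B[0][0] = 1 + 3 = 4, A[0][1] + B[1][0] = -1 + 2 = 1, A[0][2] + B[2][0] = 5 + 4 = 9) = 1 (attained at k = 1)
  C[0][1] = min over k of (A[0][0] + B[0][1] = 1 + 1 = 2, A[0][1] + B[1][1] = -1 + -1 = -2, A[0][2] + B[2][1] = 5 + 0 = 5) = -2 (attained at k = 1)
  C[0][2] = min over k of (A[0][0] + B[0][2] = 1 + 3 = 4, A[0][1] + B[1][2] = -1 + 2 = 1, A[0][2] + B[2][2] = 5 + 5 = 10) = 1 (attained at k = 1)
  C[1][0] = min over k of (A[1][0] + B[0][0] = 5 + 3 = 8, A[1][1] + B[1][0] = 0 + 2 = 2, A[1][2] + B[2][0] = -5 + 4 = -1) = -1 (attained at k = 2)
  C[1][1] = min over k of (A[1][0] + B[0][1] = 5 + 1 = 6, A[1][1] + B[1][1] = 0 + -1 = -1, A[1][2] + B[2][1] = -5 + 0 = -5) = -5 (attained at k = 2)
  C[1][2] = min over k of (A[1][0] + B[0][2] = 5 + 3 = 8, A[1][1] + B[1][2] = 0 + 2 = 2, A[1][2] + B[2][2] = -5 + 5 = 0) = 0 (attained at k = 2)
  C[2][0] = min over k of (A[2][0] + B[0][0] = 1 + 3 = 4, A[2][1] + B[1][0] = 6 + 2 = 8, A[2][2] + B[2][0] = 0 + 4 = 4) = 4 (attained at k = 0)
  C[2][1] = min over k of (A[2][0] + B[0][1] = 1 + 1 = 2, A[2][1] + B[1][1] = 6 + -1 = 5, A[2][2] + B[2][1] = 0 + 0 = 0) = 0 (attained at k = 2)
  C[2][2] = min over k of (A[2][0] + B[0][2] = 1 + 3 = 4, A[2][1] + B[1][2] = 6 + 2 = 8, A[2][2] + B[2][2] = 0 + 5 = 5) = 4 (attained at k = 0)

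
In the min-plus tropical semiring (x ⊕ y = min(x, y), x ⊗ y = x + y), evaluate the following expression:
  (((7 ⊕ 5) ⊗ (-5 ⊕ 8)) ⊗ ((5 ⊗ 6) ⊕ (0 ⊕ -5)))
(((7 ⊕ 5) ⊗ (-5 ⊕ 8)) ⊗ ((5 ⊗ 6) ⊕ (0 ⊕ -5))) = -5

Expand innermost to outermost. Recall ⊕ takes the minimum of its arguments and ⊗ takes their sum. Working out the expression (((7 ⊕ 5) ⊗ (-5 ⊕ 8)) ⊗ ((5 ⊗ 6) ⊕ (0 ⊕ -5))) gives -5.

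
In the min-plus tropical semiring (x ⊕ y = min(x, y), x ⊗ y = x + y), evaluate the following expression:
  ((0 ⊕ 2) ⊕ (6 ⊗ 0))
((0 ⊕ 2) ⊕ (6 ⊗ 0)) = 0

Expand innermost to outermost. Recall ⊕ takes the minimum of its arguments and ⊗ takes their sum. Working out the expression ((0 ⊕ 2) ⊕ (6 ⊗ 0)) gives 0.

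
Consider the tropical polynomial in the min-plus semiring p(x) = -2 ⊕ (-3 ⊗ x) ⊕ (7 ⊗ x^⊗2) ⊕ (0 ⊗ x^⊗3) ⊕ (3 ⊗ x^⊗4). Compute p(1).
p(1) = -2

A tropical monomial a ⊗ x^⊗i evaluates to a + i · x. Evaluating each term at x = 1:
  Term 0 contributes -2 + 0 · 1 = -2
  Term 1 contributes -3 + 1 · 1 = -2
  Term 2 contributes 7 + 2 · 1 = 9
  Term 3 contributes 0 + 3 · 1 = 3
  Term 4 contributes 3 + 4 · 1 = 7
p(1) = ⊕ of these = min[-2, -2, 9, 3, 7] = -2.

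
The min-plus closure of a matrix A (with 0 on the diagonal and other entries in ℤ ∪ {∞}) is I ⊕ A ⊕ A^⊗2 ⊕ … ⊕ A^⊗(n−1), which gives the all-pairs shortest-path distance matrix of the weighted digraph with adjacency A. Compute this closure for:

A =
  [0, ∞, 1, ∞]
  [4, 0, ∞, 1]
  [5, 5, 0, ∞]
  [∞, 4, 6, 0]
Closure =
  [0, 6, 1, 7]
  [4, 0, 5, 1]
  [5, 5, 0, 6]
  [8, 4, 6, 0]

This is the Floyd-Warshall all-pairs shortest-path computation. For each intermediate vertex k = 0, 1, …, 3, update dist[i][j] ← min(dist[i][j], dist[i][k] + dist[k][j]). The final matrix gives, for each (i, j), the minimum total weight of any directed path from i to j (possibly empty when i = j).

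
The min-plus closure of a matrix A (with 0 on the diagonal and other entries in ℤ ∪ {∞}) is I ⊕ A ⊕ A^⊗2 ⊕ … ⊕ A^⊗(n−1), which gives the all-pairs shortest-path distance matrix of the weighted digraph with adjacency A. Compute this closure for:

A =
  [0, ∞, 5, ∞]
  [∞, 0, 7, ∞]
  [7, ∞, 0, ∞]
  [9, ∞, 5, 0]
Closure =
  [0, ∞, 5, ∞]
  [14, 0, 7, ∞]
  [7, ∞, 0, ∞]
  [9, ∞, 5, 0]

This is the Floyd-Warshall all-pairs shortest-path computation. For each intermediate vertex k = 0, 1, …, 3, update dist[i][j] ← min(dist[i][j], dist[i][k] + dist[k][j]). The final matrix gives, for each (i, j), the minimum total weight of any directed path from i to j (possibly empty when i = j).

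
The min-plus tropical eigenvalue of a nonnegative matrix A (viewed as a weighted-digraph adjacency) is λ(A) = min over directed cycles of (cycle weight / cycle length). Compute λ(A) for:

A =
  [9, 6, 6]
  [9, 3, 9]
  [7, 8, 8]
λ(A) = 3

Enumerate directed cycles and compute their means (weight / length). Sample:
  cycle 0 → 0: weight = 9, length = 1, mean = 9/1 ≈ 9.000
  cycle 1 → 1: weight = 3, length = 1, mean = 3/1 ≈ 3.000
  cycle 2 → 2: weight = 8, length = 1, mean = 8/1 ≈ 8.000
  cycle 0 → 1 → 0: weight = 15, length = 2, mean = 15/2 ≈ 7.500
  cycle 0 → 2 → 0: weight = 13, length = 2, mean = 13/2 ≈ 6.500
  cycle 1 → 0 → 1: weight = 15, length = 2, mean = 15/2 ≈ 7.500
Minimum mean = 3.000, attained e.g. along the cycle 1 → 1 with weight 3 and length 1. So λ(A) = 3/1 = 3.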